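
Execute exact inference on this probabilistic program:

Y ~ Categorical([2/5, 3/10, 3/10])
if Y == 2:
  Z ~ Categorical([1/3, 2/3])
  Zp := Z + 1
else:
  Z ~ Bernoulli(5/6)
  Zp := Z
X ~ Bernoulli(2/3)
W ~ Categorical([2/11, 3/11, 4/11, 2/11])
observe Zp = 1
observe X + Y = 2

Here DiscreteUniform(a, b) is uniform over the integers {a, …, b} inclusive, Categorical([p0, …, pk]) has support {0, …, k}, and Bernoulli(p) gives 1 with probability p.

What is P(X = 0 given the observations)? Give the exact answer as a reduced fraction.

Enumerate traces; 8 have nonzero weight after conditioning:
  (Y=1, Z=1, X=1, W=0) weight 1/33
  (Y=1, Z=1, X=1, W=1) weight 1/22
  (Y=1, Z=1, X=1, W=2) weight 2/33
  (Y=1, Z=1, X=1, W=3) weight 1/33
  (Y=2, Z=0, X=0, W=0) weight 1/165
  (Y=2, Z=0, X=0, W=1) weight 1/110
  (Y=2, Z=0, X=0, W=2) weight 2/165
  (Y=2, Z=0, X=0, W=3) weight 1/165
Group by X:
  weight(X=0) = 1/30
  weight(X=1) = 1/6
Total weight = 1/30 + 1/6 = 1/5
P(X=0 | obs) = 1/30 / 1/5 = 1/6
P(X=1 | obs) = 1/6 / 1/5 = 5/6

P(X = 0 | obs) = 1/6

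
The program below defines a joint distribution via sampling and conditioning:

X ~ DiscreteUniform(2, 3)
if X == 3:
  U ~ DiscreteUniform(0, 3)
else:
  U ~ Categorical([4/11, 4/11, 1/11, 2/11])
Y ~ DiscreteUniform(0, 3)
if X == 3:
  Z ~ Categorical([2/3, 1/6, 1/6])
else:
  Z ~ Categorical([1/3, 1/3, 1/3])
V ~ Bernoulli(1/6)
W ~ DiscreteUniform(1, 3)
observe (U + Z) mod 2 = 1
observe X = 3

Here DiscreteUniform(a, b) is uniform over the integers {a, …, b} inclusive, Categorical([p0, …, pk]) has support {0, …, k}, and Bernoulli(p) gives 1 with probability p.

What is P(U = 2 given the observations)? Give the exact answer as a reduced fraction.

Enumerate traces; 144 have nonzero weight after conditioning:
  (X=3, U=0, Y=0, Z=1, V=0, W=1) weight 5/3456
  (X=3, U=0, Y=0, Z=1, V=0, W=2) weight 5/3456
  (X=3, U=0, Y=0, Z=1, V=0, W=3) weight 5/3456
  (X=3, U=0, Y=0, Z=1, V=1, W=1) weight 1/3456
  (X=3, U=0, Y=0, Z=1, V=1, W=2) weight 1/3456
  (X=3, U=0, Y=0, Z=1, V=1, W=3) weight 1/3456
  (X=3, U=0, Y=1, Z=1, V=0, W=1) weight 5/3456
  (X=3, U=0, Y=1, Z=1, V=0, W=2) weight 5/3456
  (X=3, U=1, Y=0, Z=0, V=0, W=1) weight 5/864
  (X=3, U=2, Y=0, Z=1, V=0, W=1) weight 5/3456
  … 134 more
Group by U:
  weight(U=0) = 1/48
  weight(U=1) = 5/48
  weight(U=2) = 1/48
  weight(U=3) = 5/48
Total weight = 1/48 + 5/48 + 1/48 + 5/48 = 1/4
P(U=0 | obs) = 1/48 / 1/4 = 1/12
P(U=1 | obs) = 5/48 / 1/4 = 5/12
P(U=2 | obs) = 1/48 / 1/4 = 1/12
P(U=3 | obs) = 5/48 / 1/4 = 5/12

P(U = 2 | obs) = 1/12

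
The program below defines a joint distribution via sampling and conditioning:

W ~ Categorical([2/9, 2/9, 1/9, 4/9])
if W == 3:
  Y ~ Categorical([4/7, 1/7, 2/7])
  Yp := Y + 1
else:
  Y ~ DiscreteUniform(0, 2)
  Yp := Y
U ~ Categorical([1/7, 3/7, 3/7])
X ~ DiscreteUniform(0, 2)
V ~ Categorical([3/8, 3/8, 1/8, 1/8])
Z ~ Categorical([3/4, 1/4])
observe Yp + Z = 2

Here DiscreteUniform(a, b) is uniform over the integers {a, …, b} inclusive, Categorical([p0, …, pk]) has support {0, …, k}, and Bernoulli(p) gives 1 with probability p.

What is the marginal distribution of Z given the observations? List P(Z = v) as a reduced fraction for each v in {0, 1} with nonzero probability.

P(Z=0) = 141/224, P(Z=1) = 83/224

Enumerate traces; 288 have nonzero weight after conditioning:
  (W=0, Y=1, U=0, X=0, V=0, Z=1) weight 1/3024
  (W=0, Y=1, U=0, X=0, V=1, Z=1) weight 1/3024
  (W=0, Y=1, U=0, X=0, V=2, Z=1) weight 1/9072
  (W=0, Y=1, U=0, X=0, V=3, Z=1) weight 1/9072
  (W=0, Y=1, U=0, X=1, V=0, Z=1) weight 1/3024
  (W=0, Y=1, U=0, X=1, V=1, Z=1) weight 1/3024
  (W=0, Y=1, U=0, X=1, V=2, Z=1) weight 1/9072
  (W=0, Y=1, U=0, X=1, V=3, Z=1) weight 1/9072
  (W=0, Y=2, U=0, X=0, V=0, Z=0) weight 1/1008
  … 279 more
Group by Z:
  weight(Z=0) = 47/252
  weight(Z=1) = 83/756
Total weight = 47/252 + 83/756 = 8/27
P(Z=0 | obs) = 47/252 / 8/27 = 141/224
P(Z=1 | obs) = 83/756 / 8/27 = 83/224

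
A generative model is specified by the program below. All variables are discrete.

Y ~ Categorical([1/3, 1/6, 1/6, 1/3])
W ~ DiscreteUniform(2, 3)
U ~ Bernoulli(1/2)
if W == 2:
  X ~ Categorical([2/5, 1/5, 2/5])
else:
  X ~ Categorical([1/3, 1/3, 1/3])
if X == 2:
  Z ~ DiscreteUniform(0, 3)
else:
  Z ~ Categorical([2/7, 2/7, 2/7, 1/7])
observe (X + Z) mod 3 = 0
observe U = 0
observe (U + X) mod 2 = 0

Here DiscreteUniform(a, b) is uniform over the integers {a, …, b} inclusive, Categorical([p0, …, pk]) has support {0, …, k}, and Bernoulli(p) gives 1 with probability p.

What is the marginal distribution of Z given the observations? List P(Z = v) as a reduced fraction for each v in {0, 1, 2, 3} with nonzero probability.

Enumerate traces; 24 have nonzero weight after conditioning:
  (Y=0, W=2, U=0, X=0, Z=0) weight 1/105
  (Y=0, W=2, U=0, X=0, Z=3) weight 1/210
  (Y=0, W=2, U=0, X=2, Z=1) weight 1/120
  (Y=0, W=3, U=0, X=0, Z=0) weight 1/126
  (Y=0, W=3, U=0, X=0, Z=3) weight 1/252
  (Y=0, W=3, U=0, X=2, Z=1) weight 1/144
  (Y=1, W=2, U=0, X=0, Z=0) weight 1/210
  (Y=1, W=2, U=0, X=0, Z=3) weight 1/420
  … 16 more
Group by Z:
  weight(Z=0) = 11/210
  weight(Z=1) = 11/240
  weight(Z=3) = 11/420
Total weight = 11/210 + 11/240 + 11/420 = 209/1680
P(Z=0 | obs) = 11/210 / 209/1680 = 8/19
P(Z=1 | obs) = 11/240 / 209/1680 = 7/19
P(Z=3 | obs) = 11/420 / 209/1680 = 4/19

P(Z=0) = 8/19, P(Z=1) = 7/19, P(Z=3) = 4/19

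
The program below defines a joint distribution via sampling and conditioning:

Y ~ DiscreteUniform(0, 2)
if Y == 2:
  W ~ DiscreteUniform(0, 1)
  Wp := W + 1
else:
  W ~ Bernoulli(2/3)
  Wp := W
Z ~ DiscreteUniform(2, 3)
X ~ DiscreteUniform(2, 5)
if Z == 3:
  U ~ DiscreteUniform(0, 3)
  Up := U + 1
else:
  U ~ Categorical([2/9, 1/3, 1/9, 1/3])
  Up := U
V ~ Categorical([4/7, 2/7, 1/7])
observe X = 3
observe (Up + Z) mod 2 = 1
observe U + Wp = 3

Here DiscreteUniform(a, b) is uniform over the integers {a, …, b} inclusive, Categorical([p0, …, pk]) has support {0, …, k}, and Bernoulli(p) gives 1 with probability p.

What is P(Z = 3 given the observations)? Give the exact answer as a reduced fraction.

P(Z = 3 | obs) = 3/7

Enumerate traces; 18 have nonzero weight after conditioning:
  (Y=0, W=0, Z=2, X=3, U=3, V=0) weight 1/378
  (Y=0, W=0, Z=2, X=3, U=3, V=1) weight 1/756
  (Y=0, W=0, Z=2, X=3, U=3, V=2) weight 1/1512
  (Y=0, W=0, Z=3, X=3, U=3, V=0) weight 1/504
  (Y=0, W=0, Z=3, X=3, U=3, V=1) weight 1/1008
  (Y=0, W=0, Z=3, X=3, U=3, V=2) weight 1/2016
  (Y=1, W=0, Z=2, X=3, U=3, V=0) weight 1/378
  (Y=1, W=0, Z=2, X=3, U=3, V=1) weight 1/756
  … 10 more
Group by Z:
  weight(Z=2) = 7/432
  weight(Z=3) = 7/576
Total weight = 7/432 + 7/576 = 49/1728
P(Z=2 | obs) = 7/432 / 49/1728 = 4/7
P(Z=3 | obs) = 7/576 / 49/1728 = 3/7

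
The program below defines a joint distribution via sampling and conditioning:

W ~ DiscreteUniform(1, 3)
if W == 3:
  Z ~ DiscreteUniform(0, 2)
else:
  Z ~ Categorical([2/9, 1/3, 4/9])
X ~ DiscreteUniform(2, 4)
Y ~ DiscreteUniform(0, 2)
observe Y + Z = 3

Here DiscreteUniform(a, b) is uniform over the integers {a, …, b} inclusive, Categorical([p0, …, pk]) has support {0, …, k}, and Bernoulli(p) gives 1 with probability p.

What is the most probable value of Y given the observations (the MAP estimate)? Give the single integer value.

Enumerate traces; 18 have nonzero weight after conditioning:
  (W=1, Z=1, X=2, Y=2) weight 1/81
  (W=1, Z=1, X=3, Y=2) weight 1/81
  (W=1, Z=1, X=4, Y=2) weight 1/81
  (W=1, Z=2, X=2, Y=1) weight 4/243
  (W=1, Z=2, X=3, Y=1) weight 4/243
  (W=1, Z=2, X=4, Y=1) weight 4/243
  (W=2, Z=1, X=2, Y=2) weight 1/81
  (W=2, Z=1, X=3, Y=2) weight 1/81
  … 10 more
Group by Y:
  weight(Y=1) = 11/81
  weight(Y=2) = 1/9
Total weight = 11/81 + 1/9 = 20/81
P(Y=1 | obs) = 11/81 / 20/81 = 11/20
P(Y=2 | obs) = 1/9 / 20/81 = 9/20
argmax = 1

argmax_v P(Y = v | obs) = 1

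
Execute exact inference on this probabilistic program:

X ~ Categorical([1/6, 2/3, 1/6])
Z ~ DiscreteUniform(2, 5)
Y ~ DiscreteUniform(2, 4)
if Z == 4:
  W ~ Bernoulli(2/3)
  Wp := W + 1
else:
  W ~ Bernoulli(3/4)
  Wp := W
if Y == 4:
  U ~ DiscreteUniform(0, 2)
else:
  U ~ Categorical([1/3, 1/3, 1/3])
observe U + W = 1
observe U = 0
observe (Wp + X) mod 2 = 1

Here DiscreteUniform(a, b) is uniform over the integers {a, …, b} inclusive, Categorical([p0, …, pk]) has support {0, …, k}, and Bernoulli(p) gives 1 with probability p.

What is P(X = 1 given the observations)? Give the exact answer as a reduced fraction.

P(X = 1 | obs) = 16/43

Enumerate traces; 21 have nonzero weight after conditioning:
  (X=0, Z=2, Y=2, W=1, U=0) weight 1/288
  (X=0, Z=2, Y=3, W=1, U=0) weight 1/288
  (X=0, Z=2, Y=4, W=1, U=0) weight 1/288
  (X=0, Z=3, Y=2, W=1, U=0) weight 1/288
  (X=0, Z=3, Y=3, W=1, U=0) weight 1/288
  (X=0, Z=3, Y=4, W=1, U=0) weight 1/288
  (X=0, Z=5, Y=2, W=1, U=0) weight 1/288
  (X=0, Z=5, Y=3, W=1, U=0) weight 1/288
  (X=1, Z=4, Y=2, W=1, U=0) weight 1/81
  (X=2, Z=2, Y=2, W=1, U=0) weight 1/288
  … 11 more
Group by X:
  weight(X=0) = 1/32
  weight(X=1) = 1/27
  weight(X=2) = 1/32
Total weight = 1/32 + 1/27 + 1/32 = 43/432
P(X=0 | obs) = 1/32 / 43/432 = 27/86
P(X=1 | obs) = 1/27 / 43/432 = 16/43
P(X=2 | obs) = 1/32 / 43/432 = 27/86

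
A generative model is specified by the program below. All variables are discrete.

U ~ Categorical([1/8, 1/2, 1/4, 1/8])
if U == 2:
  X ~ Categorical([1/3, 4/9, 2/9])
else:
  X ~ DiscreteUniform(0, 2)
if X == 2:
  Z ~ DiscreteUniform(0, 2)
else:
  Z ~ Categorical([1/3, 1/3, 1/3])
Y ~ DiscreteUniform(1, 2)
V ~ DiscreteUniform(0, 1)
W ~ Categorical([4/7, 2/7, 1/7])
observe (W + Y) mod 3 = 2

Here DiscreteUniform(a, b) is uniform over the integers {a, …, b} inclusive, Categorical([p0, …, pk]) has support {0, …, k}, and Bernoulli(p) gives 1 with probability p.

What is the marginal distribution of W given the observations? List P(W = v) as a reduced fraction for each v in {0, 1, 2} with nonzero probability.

P(W=0) = 2/3, P(W=1) = 1/3

Enumerate traces; 144 have nonzero weight after conditioning:
  (U=0, X=0, Z=0, Y=1, V=0, W=1) weight 1/1008
  (U=0, X=0, Z=0, Y=1, V=1, W=1) weight 1/1008
  (U=0, X=0, Z=0, Y=2, V=0, W=0) weight 1/504
  (U=0, X=0, Z=0, Y=2, V=1, W=0) weight 1/504
  (U=0, X=0, Z=1, Y=1, V=0, W=1) weight 1/1008
  (U=0, X=0, Z=1, Y=1, V=1, W=1) weight 1/1008
  (U=0, X=0, Z=1, Y=2, V=0, W=0) weight 1/504
  (U=0, X=0, Z=1, Y=2, V=1, W=0) weight 1/504
  … 136 more
Group by W:
  weight(W=0) = 2/7
  weight(W=1) = 1/7
Total weight = 2/7 + 1/7 = 3/7
P(W=0 | obs) = 2/7 / 3/7 = 2/3
P(W=1 | obs) = 1/7 / 3/7 = 1/3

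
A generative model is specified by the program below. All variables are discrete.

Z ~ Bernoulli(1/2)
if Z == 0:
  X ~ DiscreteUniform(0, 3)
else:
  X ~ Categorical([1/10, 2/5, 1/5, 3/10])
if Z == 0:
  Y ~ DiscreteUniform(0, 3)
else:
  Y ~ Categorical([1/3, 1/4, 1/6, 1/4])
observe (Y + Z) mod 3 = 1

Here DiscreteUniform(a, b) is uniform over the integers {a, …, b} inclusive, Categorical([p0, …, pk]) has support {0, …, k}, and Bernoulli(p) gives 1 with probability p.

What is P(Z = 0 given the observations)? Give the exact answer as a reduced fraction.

P(Z = 0 | obs) = 3/10

Enumerate traces; 12 have nonzero weight after conditioning:
  (Z=0, X=0, Y=1) weight 1/32
  (Z=0, X=1, Y=1) weight 1/32
  (Z=0, X=2, Y=1) weight 1/32
  (Z=0, X=3, Y=1) weight 1/32
  (Z=1, X=0, Y=0) weight 1/60
  (Z=1, X=0, Y=3) weight 1/80
  (Z=1, X=1, Y=0) weight 1/15
  (Z=1, X=1, Y=3) weight 1/20
  … 4 more
Group by Z:
  weight(Z=0) = 1/8
  weight(Z=1) = 7/24
Total weight = 1/8 + 7/24 = 5/12
P(Z=0 | obs) = 1/8 / 5/12 = 3/10
P(Z=1 | obs) = 7/24 / 5/12 = 7/10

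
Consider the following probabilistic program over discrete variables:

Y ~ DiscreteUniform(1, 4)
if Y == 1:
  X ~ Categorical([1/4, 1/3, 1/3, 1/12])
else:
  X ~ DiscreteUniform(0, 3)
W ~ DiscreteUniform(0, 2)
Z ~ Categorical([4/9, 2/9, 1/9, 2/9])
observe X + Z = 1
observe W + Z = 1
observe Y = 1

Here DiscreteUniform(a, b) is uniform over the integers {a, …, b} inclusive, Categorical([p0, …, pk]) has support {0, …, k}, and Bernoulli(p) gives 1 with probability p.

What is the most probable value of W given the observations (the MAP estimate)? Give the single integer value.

argmax_v P(W = v | obs) = 1

Enumerate traces; 2 have nonzero weight after conditioning:
  (Y=1, X=0, W=0, Z=1) weight 1/216
  (Y=1, X=1, W=1, Z=0) weight 1/81
Group by W:
  weight(W=0) = 1/216
  weight(W=1) = 1/81
Total weight = 1/216 + 1/81 = 11/648
P(W=0 | obs) = 1/216 / 11/648 = 3/11
P(W=1 | obs) = 1/81 / 11/648 = 8/11
argmax = 1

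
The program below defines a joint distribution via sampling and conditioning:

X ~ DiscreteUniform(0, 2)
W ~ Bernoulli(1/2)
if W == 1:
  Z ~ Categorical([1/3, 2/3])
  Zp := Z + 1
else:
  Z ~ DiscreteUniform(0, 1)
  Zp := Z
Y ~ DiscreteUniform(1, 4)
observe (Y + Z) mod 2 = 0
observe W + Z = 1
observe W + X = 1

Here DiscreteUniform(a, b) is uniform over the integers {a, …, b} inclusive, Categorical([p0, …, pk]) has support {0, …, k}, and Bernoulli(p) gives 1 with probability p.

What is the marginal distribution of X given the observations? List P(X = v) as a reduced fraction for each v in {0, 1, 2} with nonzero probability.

P(X=0) = 2/5, P(X=1) = 3/5

Enumerate traces; 4 have nonzero weight after conditioning:
  (X=0, W=1, Z=0, Y=2) weight 1/72
  (X=0, W=1, Z=0, Y=4) weight 1/72
  (X=1, W=0, Z=1, Y=1) weight 1/48
  (X=1, W=0, Z=1, Y=3) weight 1/48
Group by X:
  weight(X=0) = 1/36
  weight(X=1) = 1/24
Total weight = 1/36 + 1/24 = 5/72
P(X=0 | obs) = 1/36 / 5/72 = 2/5
P(X=1 | obs) = 1/24 / 5/72 = 3/5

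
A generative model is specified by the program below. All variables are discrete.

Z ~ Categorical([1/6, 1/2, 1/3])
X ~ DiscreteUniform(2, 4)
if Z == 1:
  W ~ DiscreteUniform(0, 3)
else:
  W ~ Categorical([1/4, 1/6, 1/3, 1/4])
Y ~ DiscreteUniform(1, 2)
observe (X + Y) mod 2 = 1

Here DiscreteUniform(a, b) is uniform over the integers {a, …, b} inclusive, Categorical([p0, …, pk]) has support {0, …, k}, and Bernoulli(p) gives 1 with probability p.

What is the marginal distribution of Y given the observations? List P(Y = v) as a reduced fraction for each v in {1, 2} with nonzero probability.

Enumerate traces; 36 have nonzero weight after conditioning:
  (Z=0, X=2, W=0, Y=1) weight 1/144
  (Z=0, X=2, W=1, Y=1) weight 1/216
  (Z=0, X=2, W=2, Y=1) weight 1/108
  (Z=0, X=2, W=3, Y=1) weight 1/144
  (Z=0, X=3, W=0, Y=2) weight 1/144
  (Z=0, X=3, W=1, Y=2) weight 1/216
  (Z=0, X=3, W=2, Y=2) weight 1/108
  (Z=0, X=3, W=3, Y=2) weight 1/144
  … 28 more
Group by Y:
  weight(Y=1) = 1/3
  weight(Y=2) = 1/6
Total weight = 1/3 + 1/6 = 1/2
P(Y=1 | obs) = 1/3 / 1/2 = 2/3
P(Y=2 | obs) = 1/6 / 1/2 = 1/3

P(Y=1) = 2/3, P(Y=2) = 1/3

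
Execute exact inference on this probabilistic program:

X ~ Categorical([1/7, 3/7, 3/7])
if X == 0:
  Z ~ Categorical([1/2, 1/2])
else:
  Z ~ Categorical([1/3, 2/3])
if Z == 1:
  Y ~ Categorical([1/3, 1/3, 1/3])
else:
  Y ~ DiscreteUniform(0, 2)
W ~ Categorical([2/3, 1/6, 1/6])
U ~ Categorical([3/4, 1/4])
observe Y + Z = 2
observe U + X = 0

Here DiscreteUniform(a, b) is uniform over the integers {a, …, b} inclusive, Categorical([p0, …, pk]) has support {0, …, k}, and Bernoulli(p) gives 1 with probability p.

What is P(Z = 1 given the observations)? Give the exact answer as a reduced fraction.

P(Z = 1 | obs) = 1/2

Enumerate traces; 6 have nonzero weight after conditioning:
  (X=0, Z=0, Y=2, W=0, U=0) weight 1/84
  (X=0, Z=0, Y=2, W=1, U=0) weight 1/336
  (X=0, Z=0, Y=2, W=2, U=0) weight 1/336
  (X=0, Z=1, Y=1, W=0, U=0) weight 1/84
  (X=0, Z=1, Y=1, W=1, U=0) weight 1/336
  (X=0, Z=1, Y=1, W=2, U=0) weight 1/336
Group by Z:
  weight(Z=0) = 1/56
  weight(Z=1) = 1/56
Total weight = 1/56 + 1/56 = 1/28
P(Z=0 | obs) = 1/56 / 1/28 = 1/2
P(Z=1 | obs) = 1/56 / 1/28 = 1/2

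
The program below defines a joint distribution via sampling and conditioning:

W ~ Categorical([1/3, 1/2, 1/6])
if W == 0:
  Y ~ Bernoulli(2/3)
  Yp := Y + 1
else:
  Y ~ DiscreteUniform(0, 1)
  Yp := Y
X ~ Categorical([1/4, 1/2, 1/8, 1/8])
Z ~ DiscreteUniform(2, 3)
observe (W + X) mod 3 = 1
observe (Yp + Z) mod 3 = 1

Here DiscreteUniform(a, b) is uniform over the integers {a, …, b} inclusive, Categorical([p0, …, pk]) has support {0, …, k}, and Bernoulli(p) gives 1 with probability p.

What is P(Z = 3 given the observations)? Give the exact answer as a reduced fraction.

P(Z = 3 | obs) = 23/39

Enumerate traces; 5 have nonzero weight after conditioning:
  (W=0, Y=0, X=1, Z=3) weight 1/36
  (W=0, Y=1, X=1, Z=2) weight 1/18
  (W=1, Y=1, X=0, Z=3) weight 1/32
  (W=1, Y=1, X=3, Z=3) weight 1/64
  (W=2, Y=1, X=2, Z=3) weight 1/192
Group by Z:
  weight(Z=2) = 1/18
  weight(Z=3) = 23/288
Total weight = 1/18 + 23/288 = 13/96
P(Z=2 | obs) = 1/18 / 13/96 = 16/39
P(Z=3 | obs) = 23/288 / 13/96 = 23/39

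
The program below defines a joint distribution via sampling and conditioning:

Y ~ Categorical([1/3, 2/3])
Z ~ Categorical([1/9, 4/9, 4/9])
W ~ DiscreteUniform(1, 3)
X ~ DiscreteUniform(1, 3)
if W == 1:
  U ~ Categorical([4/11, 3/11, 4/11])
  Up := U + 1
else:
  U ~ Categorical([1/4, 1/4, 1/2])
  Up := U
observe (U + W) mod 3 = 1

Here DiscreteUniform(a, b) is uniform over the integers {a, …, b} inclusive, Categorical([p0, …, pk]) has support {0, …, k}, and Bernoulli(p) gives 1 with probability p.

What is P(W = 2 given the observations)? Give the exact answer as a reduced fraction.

P(W = 2 | obs) = 22/49

Enumerate traces; 54 have nonzero weight after conditioning:
  (Y=0, Z=0, W=1, X=1, U=0) weight 4/2673
  (Y=0, Z=0, W=1, X=2, U=0) weight 4/2673
  (Y=0, Z=0, W=1, X=3, U=0) weight 4/2673
  (Y=0, Z=0, W=2, X=1, U=2) weight 1/486
  (Y=0, Z=0, W=2, X=2, U=2) weight 1/486
  (Y=0, Z=0, W=2, X=3, U=2) weight 1/486
  (Y=0, Z=0, W=3, X=1, U=1) weight 1/972
  (Y=0, Z=0, W=3, X=2, U=1) weight 1/972
  … 46 more
Group by W:
  weight(W=1) = 4/33
  weight(W=2) = 1/6
  weight(W=3) = 1/12
Total weight = 4/33 + 1/6 + 1/12 = 49/132
P(W=1 | obs) = 4/33 / 49/132 = 16/49
P(W=2 | obs) = 1/6 / 49/132 = 22/49
P(W=3 | obs) = 1/12 / 49/132 = 11/49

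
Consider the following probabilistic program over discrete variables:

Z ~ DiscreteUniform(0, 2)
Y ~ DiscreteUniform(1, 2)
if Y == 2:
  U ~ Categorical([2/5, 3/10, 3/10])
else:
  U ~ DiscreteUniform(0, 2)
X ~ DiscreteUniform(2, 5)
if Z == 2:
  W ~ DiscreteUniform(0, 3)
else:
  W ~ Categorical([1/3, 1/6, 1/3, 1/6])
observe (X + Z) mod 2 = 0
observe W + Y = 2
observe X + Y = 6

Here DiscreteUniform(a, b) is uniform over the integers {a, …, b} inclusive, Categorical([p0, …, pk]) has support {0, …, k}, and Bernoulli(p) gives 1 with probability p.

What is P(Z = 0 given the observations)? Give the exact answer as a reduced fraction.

P(Z = 0 | obs) = 4/9

Enumerate traces; 9 have nonzero weight after conditioning:
  (Z=0, Y=2, U=0, X=4, W=0) weight 1/180
  (Z=0, Y=2, U=1, X=4, W=0) weight 1/240
  (Z=0, Y=2, U=2, X=4, W=0) weight 1/240
  (Z=1, Y=1, U=0, X=5, W=1) weight 1/432
  (Z=1, Y=1, U=1, X=5, W=1) weight 1/432
  (Z=1, Y=1, U=2, X=5, W=1) weight 1/432
  (Z=2, Y=2, U=0, X=4, W=0) weight 1/240
  (Z=2, Y=2, U=1, X=4, W=0) weight 1/320
  … 1 more
Group by Z:
  weight(Z=0) = 1/72
  weight(Z=1) = 1/144
  weight(Z=2) = 1/96
Total weight = 1/72 + 1/144 + 1/96 = 1/32
P(Z=0 | obs) = 1/72 / 1/32 = 4/9
P(Z=1 | obs) = 1/144 / 1/32 = 2/9
P(Z=2 | obs) = 1/96 / 1/32 = 1/3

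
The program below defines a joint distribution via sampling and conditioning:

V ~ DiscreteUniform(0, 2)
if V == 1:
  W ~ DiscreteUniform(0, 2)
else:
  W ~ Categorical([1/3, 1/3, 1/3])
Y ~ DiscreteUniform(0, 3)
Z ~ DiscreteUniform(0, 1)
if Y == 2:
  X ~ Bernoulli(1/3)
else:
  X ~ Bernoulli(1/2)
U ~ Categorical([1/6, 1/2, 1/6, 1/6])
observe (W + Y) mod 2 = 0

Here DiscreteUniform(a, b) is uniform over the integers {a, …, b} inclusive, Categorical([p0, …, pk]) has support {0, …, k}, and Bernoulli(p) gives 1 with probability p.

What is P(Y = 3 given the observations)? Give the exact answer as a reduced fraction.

P(Y = 3 | obs) = 1/6

Enumerate traces; 288 have nonzero weight after conditioning:
  (V=0, W=0, Y=0, Z=0, X=0, U=0) weight 1/864
  (V=0, W=0, Y=0, Z=0, X=0, U=1) weight 1/288
  (V=0, W=0, Y=0, Z=0, X=0, U=2) weight 1/864
  (V=0, W=0, Y=0, Z=0, X=0, U=3) weight 1/864
  (V=0, W=0, Y=0, Z=0, X=1, U=0) weight 1/864
  (V=0, W=0, Y=0, Z=0, X=1, U=1) weight 1/288
  (V=0, W=0, Y=0, Z=0, X=1, U=2) weight 1/864
  (V=0, W=0, Y=0, Z=0, X=1, U=3) weight 1/864
  (V=0, W=0, Y=2, Z=0, X=0, U=0) weight 1/648
  (V=0, W=1, Y=1, Z=0, X=0, U=0) weight 1/864
  … 278 more
Group by Y:
  weight(Y=0) = 1/6
  weight(Y=1) = 1/12
  weight(Y=2) = 1/6
  weight(Y=3) = 1/12
Total weight = 1/6 + 1/12 + 1/6 + 1/12 = 1/2
P(Y=0 | obs) = 1/6 / 1/2 = 1/3
P(Y=1 | obs) = 1/12 / 1/2 = 1/6
P(Y=2 | obs) = 1/6 / 1/2 = 1/3
P(Y=3 | obs) = 1/12 / 1/2 = 1/6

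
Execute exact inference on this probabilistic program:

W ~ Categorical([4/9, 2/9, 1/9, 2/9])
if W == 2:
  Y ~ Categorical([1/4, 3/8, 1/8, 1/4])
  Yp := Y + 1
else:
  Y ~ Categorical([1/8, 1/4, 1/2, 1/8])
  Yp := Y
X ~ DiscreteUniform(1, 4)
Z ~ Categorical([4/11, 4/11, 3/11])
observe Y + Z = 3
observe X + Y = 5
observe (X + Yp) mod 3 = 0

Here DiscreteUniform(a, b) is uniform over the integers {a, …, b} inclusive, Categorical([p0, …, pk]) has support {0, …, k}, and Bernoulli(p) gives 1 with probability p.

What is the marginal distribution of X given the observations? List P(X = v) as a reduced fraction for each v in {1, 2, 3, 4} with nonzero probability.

P(X=2) = 8/21, P(X=3) = 4/21, P(X=4) = 3/7

Enumerate traces; 3 have nonzero weight after conditioning:
  (W=2, Y=1, X=4, Z=2) weight 1/352
  (W=2, Y=2, X=3, Z=1) weight 1/792
  (W=2, Y=3, X=2, Z=0) weight 1/396
Group by X:
  weight(X=2) = 1/396
  weight(X=3) = 1/792
  weight(X=4) = 1/352
Total weight = 1/396 + 1/792 + 1/352 = 7/1056
P(X=2 | obs) = 1/396 / 7/1056 = 8/21
P(X=3 | obs) = 1/792 / 7/1056 = 4/21
P(X=4 | obs) = 1/352 / 7/1056 = 3/7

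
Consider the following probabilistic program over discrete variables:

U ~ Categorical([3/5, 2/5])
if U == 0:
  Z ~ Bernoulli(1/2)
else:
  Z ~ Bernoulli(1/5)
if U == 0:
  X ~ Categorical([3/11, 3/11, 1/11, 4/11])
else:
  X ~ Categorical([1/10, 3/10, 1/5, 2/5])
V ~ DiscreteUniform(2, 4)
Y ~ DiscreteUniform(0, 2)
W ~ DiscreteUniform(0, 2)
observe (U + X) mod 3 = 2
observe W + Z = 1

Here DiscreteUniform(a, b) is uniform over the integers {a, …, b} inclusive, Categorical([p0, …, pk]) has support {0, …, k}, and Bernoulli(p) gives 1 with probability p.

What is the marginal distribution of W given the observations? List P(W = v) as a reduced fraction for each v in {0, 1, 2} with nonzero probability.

P(W=0) = 47/160, P(W=1) = 113/160

Enumerate traces; 36 have nonzero weight after conditioning:
  (U=0, Z=0, X=2, V=2, Y=0, W=1) weight 1/990
  (U=0, Z=0, X=2, V=2, Y=1, W=1) weight 1/990
  (U=0, Z=0, X=2, V=2, Y=2, W=1) weight 1/990
  (U=0, Z=0, X=2, V=3, Y=0, W=1) weight 1/990
  (U=0, Z=0, X=2, V=3, Y=1, W=1) weight 1/990
  (U=0, Z=0, X=2, V=3, Y=2, W=1) weight 1/990
  (U=0, Z=0, X=2, V=4, Y=0, W=1) weight 1/990
  (U=0, Z=0, X=2, V=4, Y=1, W=1) weight 1/990
  (U=0, Z=1, X=2, V=2, Y=0, W=0) weight 1/990
  … 27 more
Group by W:
  weight(W=0) = 47/2750
  weight(W=1) = 113/2750
Total weight = 47/2750 + 113/2750 = 16/275
P(W=0 | obs) = 47/2750 / 16/275 = 47/160
P(W=1 | obs) = 113/2750 / 16/275 = 113/160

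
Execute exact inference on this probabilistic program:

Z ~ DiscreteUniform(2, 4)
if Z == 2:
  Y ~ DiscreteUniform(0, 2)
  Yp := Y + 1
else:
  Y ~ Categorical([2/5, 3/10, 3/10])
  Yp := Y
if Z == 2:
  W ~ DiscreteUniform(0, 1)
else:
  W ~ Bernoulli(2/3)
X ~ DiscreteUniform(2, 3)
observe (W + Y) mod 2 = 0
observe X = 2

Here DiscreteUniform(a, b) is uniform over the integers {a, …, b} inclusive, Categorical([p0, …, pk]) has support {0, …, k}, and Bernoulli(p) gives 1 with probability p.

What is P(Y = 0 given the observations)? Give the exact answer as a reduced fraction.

Enumerate traces; 9 have nonzero weight after conditioning:
  (Z=2, Y=0, W=0, X=2) weight 1/36
  (Z=2, Y=1, W=1, X=2) weight 1/36
  (Z=2, Y=2, W=0, X=2) weight 1/36
  (Z=3, Y=0, W=0, X=2) weight 1/45
  (Z=3, Y=1, W=1, X=2) weight 1/30
  (Z=3, Y=2, W=0, X=2) weight 1/60
  (Z=4, Y=0, W=0, X=2) weight 1/45
  (Z=4, Y=1, W=1, X=2) weight 1/30
  … 1 more
Group by Y:
  weight(Y=0) = 13/180
  weight(Y=1) = 17/180
  weight(Y=2) = 11/180
Total weight = 13/180 + 17/180 + 11/180 = 41/180
P(Y=0 | obs) = 13/180 / 41/180 = 13/41
P(Y=1 | obs) = 17/180 / 41/180 = 17/41
P(Y=2 | obs) = 11/180 / 41/180 = 11/41

P(Y = 0 | obs) = 13/41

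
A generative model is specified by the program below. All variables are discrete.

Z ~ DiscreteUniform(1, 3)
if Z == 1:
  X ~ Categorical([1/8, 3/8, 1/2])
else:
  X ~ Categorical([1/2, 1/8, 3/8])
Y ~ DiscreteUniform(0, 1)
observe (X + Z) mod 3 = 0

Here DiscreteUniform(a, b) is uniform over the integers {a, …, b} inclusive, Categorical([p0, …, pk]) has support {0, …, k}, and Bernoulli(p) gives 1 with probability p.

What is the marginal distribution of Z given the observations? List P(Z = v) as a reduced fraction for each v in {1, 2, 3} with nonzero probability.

P(Z=1) = 4/9, P(Z=2) = 1/9, P(Z=3) = 4/9

Enumerate traces; 6 have nonzero weight after conditioning:
  (Z=1, X=2, Y=0) weight 1/12
  (Z=1, X=2, Y=1) weight 1/12
  (Z=2, X=1, Y=0) weight 1/48
  (Z=2, X=1, Y=1) weight 1/48
  (Z=3, X=0, Y=0) weight 1/12
  (Z=3, X=0, Y=1) weight 1/12
Group by Z:
  weight(Z=1) = 1/6
  weight(Z=2) = 1/24
  weight(Z=3) = 1/6
Total weight = 1/6 + 1/24 + 1/6 = 3/8
P(Z=1 | obs) = 1/6 / 3/8 = 4/9
P(Z=2 | obs) = 1/24 / 3/8 = 1/9
P(Z=3 | obs) = 1/6 / 3/8 = 4/9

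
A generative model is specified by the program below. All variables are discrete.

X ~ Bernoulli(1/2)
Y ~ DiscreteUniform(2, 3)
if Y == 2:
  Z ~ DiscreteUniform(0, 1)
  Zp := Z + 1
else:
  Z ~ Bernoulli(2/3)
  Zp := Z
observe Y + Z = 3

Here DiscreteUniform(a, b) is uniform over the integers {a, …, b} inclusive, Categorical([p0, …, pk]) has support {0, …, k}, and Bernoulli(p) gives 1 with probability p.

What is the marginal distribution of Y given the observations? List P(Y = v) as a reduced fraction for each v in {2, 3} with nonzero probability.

P(Y=2) = 3/5, P(Y=3) = 2/5

Enumerate traces; 4 have nonzero weight after conditioning:
  (X=0, Y=2, Z=1) weight 1/8
  (X=0, Y=3, Z=0) weight 1/12
  (X=1, Y=2, Z=1) weight 1/8
  (X=1, Y=3, Z=0) weight 1/12
Group by Y:
  weight(Y=2) = 1/4
  weight(Y=3) = 1/6
Total weight = 1/4 + 1/6 = 5/12
P(Y=2 | obs) = 1/4 / 5/12 = 3/5
P(Y=3 | obs) = 1/6 / 5/12 = 2/5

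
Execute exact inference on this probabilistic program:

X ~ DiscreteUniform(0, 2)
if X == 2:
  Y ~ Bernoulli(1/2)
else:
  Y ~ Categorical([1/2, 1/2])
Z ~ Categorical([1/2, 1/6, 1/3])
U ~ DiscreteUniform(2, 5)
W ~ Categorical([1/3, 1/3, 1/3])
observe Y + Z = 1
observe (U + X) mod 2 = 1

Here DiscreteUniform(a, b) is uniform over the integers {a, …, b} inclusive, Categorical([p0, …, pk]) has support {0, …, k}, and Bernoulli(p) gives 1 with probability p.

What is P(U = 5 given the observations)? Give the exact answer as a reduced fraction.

P(U = 5 | obs) = 1/3

Enumerate traces; 36 have nonzero weight after conditioning:
  (X=0, Y=0, Z=1, U=3, W=0) weight 1/432
  (X=0, Y=0, Z=1, U=3, W=1) weight 1/432
  (X=0, Y=0, Z=1, U=3, W=2) weight 1/432
  (X=0, Y=0, Z=1, U=5, W=0) weight 1/432
  (X=0, Y=0, Z=1, U=5, W=1) weight 1/432
  (X=0, Y=0, Z=1, U=5, W=2) weight 1/432
  (X=0, Y=1, Z=0, U=3, W=0) weight 1/144
  (X=0, Y=1, Z=0, U=3, W=1) weight 1/144
  (X=1, Y=0, Z=1, U=2, W=0) weight 1/432
  (X=1, Y=0, Z=1, U=4, W=0) weight 1/432
  … 26 more
Group by U:
  weight(U=2) = 1/36
  weight(U=3) = 1/18
  weight(U=4) = 1/36
  weight(U=5) = 1/18
Total weight = 1/36 + 1/18 + 1/36 + 1/18 = 1/6
P(U=2 | obs) = 1/36 / 1/6 = 1/6
P(U=3 | obs) = 1/18 / 1/6 = 1/3
P(U=4 | obs) = 1/36 / 1/6 = 1/6
P(U=5 | obs) = 1/18 / 1/6 = 1/3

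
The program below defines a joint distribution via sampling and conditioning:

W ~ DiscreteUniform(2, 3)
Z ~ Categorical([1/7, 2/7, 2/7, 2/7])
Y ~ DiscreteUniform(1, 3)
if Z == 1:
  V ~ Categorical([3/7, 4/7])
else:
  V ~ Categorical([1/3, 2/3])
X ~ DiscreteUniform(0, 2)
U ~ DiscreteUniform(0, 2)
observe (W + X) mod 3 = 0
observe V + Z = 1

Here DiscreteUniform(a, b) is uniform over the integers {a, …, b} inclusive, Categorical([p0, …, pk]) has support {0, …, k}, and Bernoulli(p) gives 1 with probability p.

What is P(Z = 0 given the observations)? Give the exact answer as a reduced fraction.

P(Z = 0 | obs) = 7/16

Enumerate traces; 36 have nonzero weight after conditioning:
  (W=2, Z=0, Y=1, V=1, X=1, U=0) weight 1/567
  (W=2, Z=0, Y=1, V=1, X=1, U=1) weight 1/567
  (W=2, Z=0, Y=1, V=1, X=1, U=2) weight 1/567
  (W=2, Z=0, Y=2, V=1, X=1, U=0) weight 1/567
  (W=2, Z=0, Y=2, V=1, X=1, U=1) weight 1/567
  (W=2, Z=0, Y=2, V=1, X=1, U=2) weight 1/567
  (W=2, Z=0, Y=3, V=1, X=1, U=0) weight 1/567
  (W=2, Z=0, Y=3, V=1, X=1, U=1) weight 1/567
  (W=2, Z=1, Y=1, V=0, X=1, U=0) weight 1/441
  … 27 more
Group by Z:
  weight(Z=0) = 2/63
  weight(Z=1) = 2/49
Total weight = 2/63 + 2/49 = 32/441
P(Z=0 | obs) = 2/63 / 32/441 = 7/16
P(Z=1 | obs) = 2/49 / 32/441 = 9/16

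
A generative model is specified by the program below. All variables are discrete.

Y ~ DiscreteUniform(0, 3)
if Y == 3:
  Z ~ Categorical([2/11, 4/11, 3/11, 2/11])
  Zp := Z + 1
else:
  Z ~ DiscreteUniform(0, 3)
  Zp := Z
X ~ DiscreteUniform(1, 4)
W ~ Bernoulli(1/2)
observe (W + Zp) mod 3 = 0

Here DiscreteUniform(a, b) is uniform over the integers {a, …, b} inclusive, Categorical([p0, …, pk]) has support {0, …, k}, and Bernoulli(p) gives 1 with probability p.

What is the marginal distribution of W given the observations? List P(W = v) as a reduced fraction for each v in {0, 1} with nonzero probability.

P(W=0) = 78/127, P(W=1) = 49/127

Enumerate traces; 44 have nonzero weight after conditioning:
  (Y=0, Z=0, X=1, W=0) weight 1/128
  (Y=0, Z=0, X=2, W=0) weight 1/128
  (Y=0, Z=0, X=3, W=0) weight 1/128
  (Y=0, Z=0, X=4, W=0) weight 1/128
  (Y=0, Z=2, X=1, W=1) weight 1/128
  (Y=0, Z=2, X=2, W=1) weight 1/128
  (Y=0, Z=2, X=3, W=1) weight 1/128
  (Y=0, Z=2, X=4, W=1) weight 1/128
  … 36 more
Group by W:
  weight(W=0) = 39/176
  weight(W=1) = 49/352
Total weight = 39/176 + 49/352 = 127/352
P(W=0 | obs) = 39/176 / 127/352 = 78/127
P(W=1 | obs) = 49/352 / 127/352 = 49/127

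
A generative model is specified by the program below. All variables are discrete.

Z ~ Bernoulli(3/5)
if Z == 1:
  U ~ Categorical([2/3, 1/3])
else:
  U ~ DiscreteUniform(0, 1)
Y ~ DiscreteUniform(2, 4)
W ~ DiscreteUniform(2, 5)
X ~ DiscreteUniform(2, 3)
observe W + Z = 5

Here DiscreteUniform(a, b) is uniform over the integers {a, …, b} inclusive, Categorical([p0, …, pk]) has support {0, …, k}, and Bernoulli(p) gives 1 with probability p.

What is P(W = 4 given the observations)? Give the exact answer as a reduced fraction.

Enumerate traces; 24 have nonzero weight after conditioning:
  (Z=0, U=0, Y=2, W=5, X=2) weight 1/120
  (Z=0, U=0, Y=2, W=5, X=3) weight 1/120
  (Z=0, U=0, Y=3, W=5, X=2) weight 1/120
  (Z=0, U=0, Y=3, W=5, X=3) weight 1/120
  (Z=0, U=0, Y=4, W=5, X=2) weight 1/120
  (Z=0, U=0, Y=4, W=5, X=3) weight 1/120
  (Z=0, U=1, Y=2, W=5, X=2) weight 1/120
  (Z=0, U=1, Y=2, W=5, X=3) weight 1/120
  (Z=1, U=0, Y=2, W=4, X=2) weight 1/60
  … 15 more
Group by W:
  weight(W=4) = 3/20
  weight(W=5) = 1/10
Total weight = 3/20 + 1/10 = 1/4
P(W=4 | obs) = 3/20 / 1/4 = 3/5
P(W=5 | obs) = 1/10 / 1/4 = 2/5

P(W = 4 | obs) = 3/5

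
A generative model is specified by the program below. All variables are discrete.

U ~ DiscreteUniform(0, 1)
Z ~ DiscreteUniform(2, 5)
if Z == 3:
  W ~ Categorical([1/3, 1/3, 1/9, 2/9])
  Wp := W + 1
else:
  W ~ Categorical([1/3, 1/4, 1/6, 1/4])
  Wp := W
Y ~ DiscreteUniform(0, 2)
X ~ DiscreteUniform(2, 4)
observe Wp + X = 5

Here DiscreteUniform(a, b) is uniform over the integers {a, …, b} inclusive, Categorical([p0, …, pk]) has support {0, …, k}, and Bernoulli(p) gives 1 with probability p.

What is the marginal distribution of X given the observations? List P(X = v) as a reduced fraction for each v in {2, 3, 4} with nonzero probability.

Enumerate traces; 72 have nonzero weight after conditioning:
  (U=0, Z=2, W=1, Y=0, X=4) weight 1/288
  (U=0, Z=2, W=1, Y=1, X=4) weight 1/288
  (U=0, Z=2, W=1, Y=2, X=4) weight 1/288
  (U=0, Z=2, W=2, Y=0, X=3) weight 1/432
  (U=0, Z=2, W=2, Y=1, X=3) weight 1/432
  (U=0, Z=2, W=2, Y=2, X=3) weight 1/432
  (U=0, Z=2, W=3, Y=0, X=2) weight 1/288
  (U=0, Z=2, W=3, Y=1, X=2) weight 1/288
  … 64 more
Group by X:
  weight(X=2) = 31/432
  weight(X=3) = 5/72
  weight(X=4) = 13/144
Total weight = 31/432 + 5/72 + 13/144 = 25/108
P(X=2 | obs) = 31/432 / 25/108 = 31/100
P(X=3 | obs) = 5/72 / 25/108 = 3/10
P(X=4 | obs) = 13/144 / 25/108 = 39/100

P(X=2) = 31/100, P(X=3) = 3/10, P(X=4) = 39/100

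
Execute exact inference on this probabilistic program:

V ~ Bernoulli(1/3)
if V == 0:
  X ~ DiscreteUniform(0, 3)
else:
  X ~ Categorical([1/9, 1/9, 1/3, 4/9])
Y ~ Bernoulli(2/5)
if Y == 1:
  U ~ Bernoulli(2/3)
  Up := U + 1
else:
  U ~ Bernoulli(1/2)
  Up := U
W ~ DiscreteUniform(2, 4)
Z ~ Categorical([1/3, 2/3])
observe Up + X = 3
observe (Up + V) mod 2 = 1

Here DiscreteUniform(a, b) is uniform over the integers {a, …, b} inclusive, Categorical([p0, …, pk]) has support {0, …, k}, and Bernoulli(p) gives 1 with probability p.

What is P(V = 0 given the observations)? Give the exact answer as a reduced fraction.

P(V = 0 | obs) = 117/205

Enumerate traces; 24 have nonzero weight after conditioning:
  (V=0, X=2, Y=0, U=1, W=2, Z=0) weight 1/180
  (V=0, X=2, Y=0, U=1, W=2, Z=1) weight 1/90
  (V=0, X=2, Y=0, U=1, W=3, Z=0) weight 1/180
  (V=0, X=2, Y=0, U=1, W=3, Z=1) weight 1/90
  (V=0, X=2, Y=0, U=1, W=4, Z=0) weight 1/180
  (V=0, X=2, Y=0, U=1, W=4, Z=1) weight 1/90
  (V=0, X=2, Y=1, U=0, W=2, Z=0) weight 1/405
  (V=0, X=2, Y=1, U=0, W=2, Z=1) weight 2/405
  (V=1, X=1, Y=1, U=1, W=2, Z=0) weight 4/3645
  … 15 more
Group by V:
  weight(V=0) = 13/180
  weight(V=1) = 22/405
Total weight = 13/180 + 22/405 = 41/324
P(V=0 | obs) = 13/180 / 41/324 = 117/205
P(V=1 | obs) = 22/405 / 41/324 = 88/205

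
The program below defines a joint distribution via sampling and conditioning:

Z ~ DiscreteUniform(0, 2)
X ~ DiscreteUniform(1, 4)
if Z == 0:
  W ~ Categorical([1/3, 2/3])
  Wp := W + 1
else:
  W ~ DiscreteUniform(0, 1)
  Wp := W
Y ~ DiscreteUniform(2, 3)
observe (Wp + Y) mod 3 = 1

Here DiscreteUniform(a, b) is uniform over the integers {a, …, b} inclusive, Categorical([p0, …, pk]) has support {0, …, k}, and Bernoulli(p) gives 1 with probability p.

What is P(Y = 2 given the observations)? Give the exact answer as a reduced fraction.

P(Y = 2 | obs) = 1/3

Enumerate traces; 16 have nonzero weight after conditioning:
  (Z=0, X=1, W=0, Y=3) weight 1/72
  (Z=0, X=1, W=1, Y=2) weight 1/36
  (Z=0, X=2, W=0, Y=3) weight 1/72
  (Z=0, X=2, W=1, Y=2) weight 1/36
  (Z=0, X=3, W=0, Y=3) weight 1/72
  (Z=0, X=3, W=1, Y=2) weight 1/36
  (Z=0, X=4, W=0, Y=3) weight 1/72
  (Z=0, X=4, W=1, Y=2) weight 1/36
  … 8 more
Group by Y:
  weight(Y=2) = 1/9
  weight(Y=3) = 2/9
Total weight = 1/9 + 2/9 = 1/3
P(Y=2 | obs) = 1/9 / 1/3 = 1/3
P(Y=3 | obs) = 2/9 / 1/3 = 2/3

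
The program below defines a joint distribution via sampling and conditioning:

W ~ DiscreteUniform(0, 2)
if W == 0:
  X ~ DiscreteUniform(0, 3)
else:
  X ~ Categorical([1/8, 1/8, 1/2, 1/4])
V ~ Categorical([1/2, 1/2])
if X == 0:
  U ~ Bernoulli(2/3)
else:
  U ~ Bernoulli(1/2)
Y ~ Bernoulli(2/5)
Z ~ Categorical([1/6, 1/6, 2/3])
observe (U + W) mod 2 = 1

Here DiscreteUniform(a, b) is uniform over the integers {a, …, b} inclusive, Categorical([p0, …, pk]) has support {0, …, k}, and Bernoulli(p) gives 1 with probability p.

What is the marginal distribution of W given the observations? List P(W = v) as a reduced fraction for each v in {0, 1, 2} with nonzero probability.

P(W=0) = 13/37, P(W=1) = 23/74, P(W=2) = 25/74

Enumerate traces; 144 have nonzero weight after conditioning:
  (W=0, X=0, V=0, U=1, Y=0, Z=0) weight 1/360
  (W=0, X=0, V=0, U=1, Y=0, Z=1) weight 1/360
  (W=0, X=0, V=0, U=1, Y=0, Z=2) weight 1/90
  (W=0, X=0, V=0, U=1, Y=1, Z=0) weight 1/540
  (W=0, X=0, V=0, U=1, Y=1, Z=1) weight 1/540
  (W=0, X=0, V=0, U=1, Y=1, Z=2) weight 1/135
  (W=0, X=0, V=1, U=1, Y=0, Z=0) weight 1/360
  (W=0, X=0, V=1, U=1, Y=0, Z=1) weight 1/360
  (W=1, X=0, V=0, U=0, Y=0, Z=0) weight 1/1440
  (W=2, X=0, V=0, U=1, Y=0, Z=0) weight 1/720
  … 134 more
Group by W:
  weight(W=0) = 13/72
  weight(W=1) = 23/144
  weight(W=2) = 25/144
Total weight = 13/72 + 23/144 + 25/144 = 37/72
P(W=0 | obs) = 13/72 / 37/72 = 13/37
P(W=1 | obs) = 23/144 / 37/72 = 23/74
P(W=2 | obs) = 25/144 / 37/72 = 25/74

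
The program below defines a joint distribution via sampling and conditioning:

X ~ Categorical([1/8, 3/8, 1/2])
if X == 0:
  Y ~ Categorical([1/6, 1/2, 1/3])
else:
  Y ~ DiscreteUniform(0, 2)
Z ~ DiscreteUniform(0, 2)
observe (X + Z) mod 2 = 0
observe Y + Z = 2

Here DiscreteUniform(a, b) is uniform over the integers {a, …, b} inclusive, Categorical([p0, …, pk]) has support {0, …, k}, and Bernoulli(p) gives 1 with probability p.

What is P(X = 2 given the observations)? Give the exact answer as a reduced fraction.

P(X = 2 | obs) = 16/25

Enumerate traces; 5 have nonzero weight after conditioning:
  (X=0, Y=0, Z=2) weight 1/144
  (X=0, Y=2, Z=0) weight 1/72
  (X=1, Y=1, Z=1) weight 1/24
  (X=2, Y=0, Z=2) weight 1/18
  (X=2, Y=2, Z=0) weight 1/18
Group by X:
  weight(X=0) = 1/48
  weight(X=1) = 1/24
  weight(X=2) = 1/9
Total weight = 1/48 + 1/24 + 1/9 = 25/144
P(X=0 | obs) = 1/48 / 25/144 = 3/25
P(X=1 | obs) = 1/24 / 25/144 = 6/25
P(X=2 | obs) = 1/9 / 25/144 = 16/25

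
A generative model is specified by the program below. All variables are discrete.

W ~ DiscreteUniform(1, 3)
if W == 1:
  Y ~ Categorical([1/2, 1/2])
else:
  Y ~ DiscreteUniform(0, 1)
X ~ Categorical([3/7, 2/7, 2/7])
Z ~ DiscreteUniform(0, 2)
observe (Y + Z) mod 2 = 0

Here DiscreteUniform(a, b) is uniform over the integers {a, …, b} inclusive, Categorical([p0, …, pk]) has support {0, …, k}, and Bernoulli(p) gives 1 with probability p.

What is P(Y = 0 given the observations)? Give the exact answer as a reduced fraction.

Enumerate traces; 27 have nonzero weight after conditioning:
  (W=1, Y=0, X=0, Z=0) weight 1/42
  (W=1, Y=0, X=0, Z=2) weight 1/42
  (W=1, Y=0, X=1, Z=0) weight 1/63
  (W=1, Y=0, X=1, Z=2) weight 1/63
  (W=1, Y=0, X=2, Z=0) weight 1/63
  (W=1, Y=0, X=2, Z=2) weight 1/63
  (W=1, Y=1, X=0, Z=1) weight 1/42
  (W=1, Y=1, X=1, Z=1) weight 1/63
  … 19 more
Group by Y:
  weight(Y=0) = 1/3
  weight(Y=1) = 1/6
Total weight = 1/3 + 1/6 = 1/2
P(Y=0 | obs) = 1/3 / 1/2 = 2/3
P(Y=1 | obs) = 1/6 / 1/2 = 1/3

P(Y = 0 | obs) = 2/3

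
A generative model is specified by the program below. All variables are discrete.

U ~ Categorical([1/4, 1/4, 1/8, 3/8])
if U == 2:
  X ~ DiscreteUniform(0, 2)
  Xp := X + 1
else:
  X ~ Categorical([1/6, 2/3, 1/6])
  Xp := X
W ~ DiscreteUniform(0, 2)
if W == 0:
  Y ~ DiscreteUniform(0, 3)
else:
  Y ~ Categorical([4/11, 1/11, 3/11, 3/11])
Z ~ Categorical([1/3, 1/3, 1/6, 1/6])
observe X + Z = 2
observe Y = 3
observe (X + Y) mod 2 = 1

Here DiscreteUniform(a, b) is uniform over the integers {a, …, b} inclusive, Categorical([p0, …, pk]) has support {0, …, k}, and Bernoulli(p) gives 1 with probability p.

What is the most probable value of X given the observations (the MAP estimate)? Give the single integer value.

Enumerate traces; 24 have nonzero weight after conditioning:
  (U=0, X=0, W=0, Y=3, Z=2) weight 1/1728
  (U=0, X=0, W=1, Y=3, Z=2) weight 1/1584
  (U=0, X=0, W=2, Y=3, Z=2) weight 1/1584
  (U=0, X=2, W=0, Y=3, Z=0) weight 1/864
  (U=0, X=2, W=1, Y=3, Z=0) weight 1/792
  (U=0, X=2, W=2, Y=3, Z=0) weight 1/792
  (U=1, X=0, W=0, Y=3, Z=2) weight 1/1728
  (U=1, X=0, W=1, Y=3, Z=2) weight 1/1584
  … 16 more
Group by X:
  weight(X=0) = 35/4224
  weight(X=2) = 35/2112
Total weight = 35/4224 + 35/2112 = 35/1408
P(X=0 | obs) = 35/4224 / 35/1408 = 1/3
P(X=2 | obs) = 35/2112 / 35/1408 = 2/3
argmax = 2

argmax_v P(X = v | obs) = 2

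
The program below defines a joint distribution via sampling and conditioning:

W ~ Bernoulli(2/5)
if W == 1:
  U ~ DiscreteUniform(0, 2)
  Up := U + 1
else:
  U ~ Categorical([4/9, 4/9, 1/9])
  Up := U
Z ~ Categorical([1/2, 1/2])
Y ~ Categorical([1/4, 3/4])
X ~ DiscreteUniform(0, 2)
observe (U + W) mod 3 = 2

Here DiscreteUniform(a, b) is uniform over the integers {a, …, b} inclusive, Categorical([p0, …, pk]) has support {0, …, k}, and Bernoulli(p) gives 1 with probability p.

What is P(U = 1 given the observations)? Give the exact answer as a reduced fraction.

P(U = 1 | obs) = 2/3

Enumerate traces; 24 have nonzero weight after conditioning:
  (W=0, U=2, Z=0, Y=0, X=0) weight 1/360
  (W=0, U=2, Z=0, Y=0, X=1) weight 1/360
  (W=0, U=2, Z=0, Y=0, X=2) weight 1/360
  (W=0, U=2, Z=0, Y=1, X=0) weight 1/120
  (W=0, U=2, Z=0, Y=1, X=1) weight 1/120
  (W=0, U=2, Z=0, Y=1, X=2) weight 1/120
  (W=0, U=2, Z=1, Y=0, X=0) weight 1/360
  (W=0, U=2, Z=1, Y=0, X=1) weight 1/360
  (W=1, U=1, Z=0, Y=0, X=0) weight 1/180
  … 15 more
Group by U:
  weight(U=1) = 2/15
  weight(U=2) = 1/15
Total weight = 2/15 + 1/15 = 1/5
P(U=1 | obs) = 2/15 / 1/5 = 2/3
P(U=2 | obs) = 1/15 / 1/5 = 1/3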